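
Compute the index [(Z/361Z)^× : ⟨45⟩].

6

Since 45 ∈ (Z/361Z)^×, its order divides φ(361) = φ(19^2) = 19·(19−1) = 342 = 2 · 3^2 · 19.
Divisors of 342: 1, 2, 3, 6, 9, 18, 19, 38, 57, 114, 171, 342.
Check 45^d mod 361 for each divisor in increasing order:
45^1 ≡ 45 (mod 361)
45^2 ≡ 220 (mod 361)
45^3 ≡ 153 (mod 361)
45^6 ≡ 305 (mod 361)
45^9 ≡ 96 (mod 361)
45^18 ≡ 191 (mod 361)
45^19 ≡ 292 (mod 361)
45^38 ≡ 68 (mod 361)
45^57 ≡ 1 (mod 361) ✓
So ord_361(45) = 57, hence |⟨45⟩| = 57.
[(Z/361Z)^× : ⟨45⟩] = 342/57 = 6.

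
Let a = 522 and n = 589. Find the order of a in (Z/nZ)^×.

Since 522 ∈ (Z/589Z)^×, its order divides φ(589) = φ(19·31) = (19−1)·(31−1) = 18·30 = 540 = 2^2 · 3^3 · 5.
Divisors of 540: 1, 2, 3, 4, 5, 6, 9, 10, 12, 15, 18, 20, 27, 30, 36, 45, 54, 60, 90, 108, 135, 180, 270, 540.
Test each divisor d:
522^1 ≡ 522
522^2 ≡ 366
522^3 ≡ 216
522^4 ≡ 253
522^5 ≡ 130
522^6 ≡ 125
522^9 ≡ 495
522^10 ≡ 408
522^12 ≡ 311
522^15 ≡ 30
522^18 ≡ 1
So ord_589(522) = 18.

18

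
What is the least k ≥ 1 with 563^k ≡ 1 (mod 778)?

By Lagrange's theorem, ord_778(563) divides φ(778) = φ(2)·φ(389) = 1·388 = 388 = 2^2 · 97.
Divisors of 388: 1, 2, 4, 97, 194, 388.
Evaluate successive powers at the divisors of 388:
563^1 ≡ 563 (mod 778)
563^2 ≡ 323 (mod 778)
563^4 ≡ 77 (mod 778)
563^97 ≡ 663 (mod 778)
563^194 ≡ 777 (mod 778)
563^388 ≡ 1 (mod 778) ✓
So ord_778(563) = 388.

388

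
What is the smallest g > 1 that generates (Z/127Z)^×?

3

φ(127) = 127 − 1 = 126 = 2 · 3^2 · 7.
Test candidates g = 2, 3, … against the prime factors q ∈ {2, 3, 7} of φ(127): g is a generator iff g^(126/q) ≢ 1 for every such q.
g = 2: 2^63 ≡ 1 — hits 1, so not a primitive root.
g = 3: 3^63 ≡ 126; 3^42 ≡ 107; 3^18 ≡ 4 — none is 1, so 3 is a primitive root.
Hence the least primitive root of 127 is 3.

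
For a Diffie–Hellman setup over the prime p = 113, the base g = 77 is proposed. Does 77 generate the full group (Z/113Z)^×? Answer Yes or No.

No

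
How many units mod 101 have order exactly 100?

40

φ(101) = 101 − 1 = 100 = 2^2 · 5^2.
(Z/101Z)^× is cyclic (|G| = 100); a cyclic group of order m has exactly φ(d) elements of each order d | m, and none otherwise.
100 = 2^2 · 5^2 divides 100, and φ(100) = 40.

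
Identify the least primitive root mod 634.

3

φ(634) = φ(2)·φ(317) = 1·316 = 316 = 2^2 · 79.
g is a primitive root iff g^(316/q) ≢ 1 (mod 634) for each prime q ∈ {2, 79}.
g = 2: gcd(2, 634) = 2 > 1, not a unit — skip.
g = 3: 3^158 ≡ 633; 3^4 ≡ 81 — none is 1, so 3 is a primitive root.
So 3 is the smallest generator of (Z/634Z)^×.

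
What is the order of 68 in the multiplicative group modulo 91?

6

ord(68) | φ(91) = φ(7·13) = (7−1)·(13−1) = 6·12 = 72 = 2^3 · 3^2.
Divisors of 72: 1, 2, 3, 4, 6, 8, 9, 12, 18, 24, 36, 72.
Check 68^d mod 91 for each divisor in increasing order:
68^1 ≡ 68 (mod 91)
68^2 ≡ 74 (mod 91)
68^3 ≡ 27 (mod 91)
68^4 ≡ 16 (mod 91)
68^6 ≡ 1 (mod 91) ✓
Hence ord(68) = 6.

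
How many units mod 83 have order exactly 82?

40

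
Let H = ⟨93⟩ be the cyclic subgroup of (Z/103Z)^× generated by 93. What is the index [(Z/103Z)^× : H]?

6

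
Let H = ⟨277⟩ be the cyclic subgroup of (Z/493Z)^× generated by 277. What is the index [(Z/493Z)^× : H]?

ord(277) | φ(493) = φ(17·29) = (17−1)·(29−1) = 16·28 = 448 = 2^6 · 7.
Divisors of 448: 1, 2, 4, 7, 8, 14, 16, 28, 32, 56, 64, 112, 224, 448.
Test each divisor d:
277^1 ≡ 277 (mod 493)
277^2 ≡ 314 (mod 493)
277^4 ≡ 489 (mod 493)
277^7 ≡ 146 (mod 493)
277^8 ≡ 16 (mod 493)
277^14 ≡ 117 (mod 493)
277^16 ≡ 256 (mod 493)
277^28 ≡ 378 (mod 493)
277^32 ≡ 460 (mod 493)
277^56 ≡ 407 (mod 493)
277^64 ≡ 103 (mod 493)
277^112 ≡ 1 (mod 493) ✓
So ord_493(277) = 112, hence |⟨277⟩| = 112.
Index = |(Z/493Z)^×| / |⟨277⟩| = 448 / 112 = 4.

4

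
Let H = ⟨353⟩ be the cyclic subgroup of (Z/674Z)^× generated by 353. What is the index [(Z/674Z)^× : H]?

16

By Lagrange's theorem, ord_674(353) divides φ(674) = φ(2)·φ(337) = 1·336 = 336 = 2^4 · 3 · 7.
Divisors of 336: 1, 2, 3, 4, 6, 7, 8, 12, 14, 16, 21, 24, 28, 42, 48, 56, 84, 112, 168, 336.
Check 353^d mod 674 for each divisor in increasing order:
353^1 ≡ 353 (mod 674)
353^2 ≡ 593 (mod 674)
353^3 ≡ 389 (mod 674)
353^4 ≡ 495 (mod 674)
353^6 ≡ 345 (mod 674)
353^7 ≡ 465 (mod 674)
353^8 ≡ 363 (mod 674)
353^12 ≡ 401 (mod 674)
353^14 ≡ 545 (mod 674)
353^16 ≡ 339 (mod 674)
353^21 ≡ 1 (mod 674) ✓
So ord_674(353) = 21, hence |⟨353⟩| = 21.
The index is φ(674) / ord(353) = 336 / 21 = 16.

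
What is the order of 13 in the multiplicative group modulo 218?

108

Since 13 ∈ (Z/218Z)^×, its order divides φ(218) = φ(2)·φ(109) = 1·108 = 108 = 2^2 · 3^3.
Divisors of 108: 1, 2, 3, 4, 6, 9, 12, 18, 27, 36, 54, 108.
Test each divisor d:
13^1 ≡ 13
13^2 ≡ 169
13^3 ≡ 17
13^4 ≡ 3
13^6 ≡ 71
13^9 ≡ 117
13^12 ≡ 27
13^18 ≡ 173
13^27 ≡ 185
13^36 ≡ 63
13^54 ≡ 217
13^108 ≡ 1
So ord_218(13) = 108.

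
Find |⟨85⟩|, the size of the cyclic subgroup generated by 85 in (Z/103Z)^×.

102

ord(85) | φ(103) = 103 − 1 = 102 = 2 · 3 · 17.
Divisors of 102: 1, 2, 3, 6, 17, 34, 51, 102.
Compute 85^d (mod 103) for the divisors d until we hit 1:
85^1 ≡ 85 (mod 103)
85^2 ≡ 15 (mod 103)
85^3 ≡ 39 (mod 103)
85^6 ≡ 79 (mod 103)
85^17 ≡ 47 (mod 103)
85^34 ≡ 46 (mod 103)
85^51 ≡ 102 (mod 103)
85^102 ≡ 1 (mod 103) ✓
Hence ord(85) = 102.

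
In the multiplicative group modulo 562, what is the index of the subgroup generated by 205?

1

The order of 205 must divide φ(562) = φ(2)·φ(281) = 1·280 = 280 = 2^3 · 5 · 7.
Divisors of 280: 1, 2, 4, 5, 7, 8, 10, 14, 20, 28, 35, 40, 56, 70, 140, 280.
Check 205^d mod 562 for each divisor in increasing order:
205^1 ≡ 205 (mod 562)
205^2 ≡ 437 (mod 562)
205^4 ≡ 451 (mod 562)
205^5 ≡ 287 (mod 562)
205^7 ≡ 93 (mod 562)
205^8 ≡ 519 (mod 562)
205^10 ≡ 317 (mod 562)
205^14 ≡ 219 (mod 562)
205^20 ≡ 453 (mod 562)
205^28 ≡ 191 (mod 562)
205^35 ≡ 341 (mod 562)
205^40 ≡ 79 (mod 562)
205^56 ≡ 513 (mod 562)
205^70 ≡ 509 (mod 562)
205^140 ≡ 561 (mod 562)
205^280 ≡ 1 (mod 562) ✓
So ord_562(205) = 280, hence |⟨205⟩| = 280.
The index is φ(562) / ord(205) = 280 / 280 = 1.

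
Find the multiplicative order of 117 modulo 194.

32

By Lagrange's theorem, ord_194(117) divides φ(194) = φ(2)·φ(97) = 1·96 = 96 = 2^5 · 3.
Divisors of 96: 1, 2, 3, 4, 6, 8, 12, 16, 24, 32, 48, 96.
Test each divisor d:
117^1 ≡ 117
117^2 ≡ 109
117^3 ≡ 143
117^4 ≡ 47
117^6 ≡ 79
117^8 ≡ 75
117^12 ≡ 33
117^16 ≡ 193
117^24 ≡ 119
117^32 ≡ 1
So ord_194(117) = 32.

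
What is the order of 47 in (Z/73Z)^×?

The order of 47 must divide φ(73) = 73 − 1 = 72 = 2^3 · 3^2.
Divisors of 72: 1, 2, 3, 4, 6, 8, 9, 12, 18, 24, 36, 72.
Evaluate successive powers at the divisors of 72:
47^1 ≡ 47 (mod 73)
47^2 ≡ 19 (mod 73)
47^3 ≡ 17 (mod 73)
47^4 ≡ 69 (mod 73)
47^6 ≡ 70 (mod 73)
47^8 ≡ 16 (mod 73)
47^9 ≡ 22 (mod 73)
47^12 ≡ 9 (mod 73)
47^18 ≡ 46 (mod 73)
47^24 ≡ 8 (mod 73)
47^36 ≡ 72 (mod 73)
47^72 ≡ 1 (mod 73) ✓
So ord_73(47) = 72.

72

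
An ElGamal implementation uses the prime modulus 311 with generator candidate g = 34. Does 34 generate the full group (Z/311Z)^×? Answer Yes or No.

Yes

φ(311) = 311 − 1 = 310 = 2 · 5 · 31.
It suffices to check that the order of 34 is not a proper divisor of 310: compute 34^(310/q) for q ∈ {2, 5, 31}.
34^155 ≡ 310 (mod 311)  [q = 2: ≢ 1 ✓]
34^62 ≡ 6 (mod 311)  [q = 5: ≢ 1 ✓]
34^10 ≡ 24 (mod 311)  [q = 31: ≢ 1 ✓]
Every test exponent gives a nontrivial residue, hence 34 generates the full group.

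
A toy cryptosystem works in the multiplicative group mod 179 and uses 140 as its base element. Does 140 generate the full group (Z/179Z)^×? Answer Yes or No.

Yes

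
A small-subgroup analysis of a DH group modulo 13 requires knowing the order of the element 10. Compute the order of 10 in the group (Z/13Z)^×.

By Lagrange's theorem, ord_13(10) divides φ(13) = 13 − 1 = 12 = 2^2 · 3.
Divisors of 12: 1, 2, 3, 4, 6, 12.
Test each divisor d:
10^1 ≡ 10 (mod 13)
10^2 ≡ 9 (mod 13)
10^3 ≡ 12 (mod 13)
10^4 ≡ 3 (mod 13)
10^6 ≡ 1 (mod 13) ✓
Hence ord(10) = 6.

6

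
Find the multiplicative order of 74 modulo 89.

88

By Lagrange's theorem, ord_89(74) divides φ(89) = 89 − 1 = 88 = 2^3 · 11.
Divisors of 88: 1, 2, 4, 8, 11, 22, 44, 88.
Compute 74^d (mod 89) for the divisors d until we hit 1:
74^1 ≡ 74 (mod 89)
74^2 ≡ 47 (mod 89)
74^4 ≡ 73 (mod 89)
74^8 ≡ 78 (mod 89)
74^11 ≡ 12 (mod 89)
74^22 ≡ 55 (mod 89)
74^44 ≡ 88 (mod 89)
74^88 ≡ 1 (mod 89) ✓
Hence ord(74) = 88.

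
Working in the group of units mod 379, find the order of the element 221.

189

The order of 221 must divide φ(379) = 379 − 1 = 378 = 2 · 3^3 · 7.
Divisors of 378: 1, 2, 3, 6, 7, 9, 14, 18, 21, 27, 42, 54, 63, 126, 189, 378.
Compute 221^d (mod 379) for the divisors d until we hit 1:
221^1 ≡ 221 (mod 379)
221^2 ≡ 329 (mod 379)
221^3 ≡ 320 (mod 379)
221^6 ≡ 70 (mod 379)
221^7 ≡ 310 (mod 379)
221^9 ≡ 39 (mod 379)
221^14 ≡ 213 (mod 379)
221^18 ≡ 5 (mod 379)
221^21 ≡ 84 (mod 379)
221^27 ≡ 195 (mod 379)
221^42 ≡ 234 (mod 379)
221^54 ≡ 125 (mod 379)
221^63 ≡ 327 (mod 379)
221^126 ≡ 51 (mod 379)
221^189 ≡ 1 (mod 379) ✓
The smallest such exponent is 189, so the order of 221 is 189.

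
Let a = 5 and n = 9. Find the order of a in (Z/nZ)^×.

6

The order of 5 must divide φ(9) = φ(3^2) = 3·(3−1) = 6 = 2 · 3.
Divisors of 6: 1, 2, 3, 6.
Test each divisor d:
5^1 ≡ 5
5^2 ≡ 7
5^3 ≡ 8
5^6 ≡ 1
Therefore the multiplicative order of 5 modulo 9 is 6.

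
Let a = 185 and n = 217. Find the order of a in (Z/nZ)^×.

6

Since 185 ∈ (Z/217Z)^×, its order divides φ(217) = φ(7·31) = (7−1)·(31−1) = 6·30 = 180 = 2^2 · 3^2 · 5.
Divisors of 180: 1, 2, 3, 4, 5, 6, 9, 10, 12, 15, 18, 20, 30, 36, 45, 60, 90, 180.
Compute 185^d (mod 217) for the divisors d until we hit 1:
185^1 ≡ 185 (mod 217)
185^2 ≡ 156 (mod 217)
185^3 ≡ 216 (mod 217)
185^4 ≡ 32 (mod 217)
185^5 ≡ 61 (mod 217)
185^6 ≡ 1 (mod 217) ✓
Hence ord(185) = 6.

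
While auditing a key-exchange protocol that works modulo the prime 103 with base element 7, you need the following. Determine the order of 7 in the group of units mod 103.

By Lagrange's theorem, ord_103(7) divides φ(103) = 103 − 1 = 102 = 2 · 3 · 17.
Divisors of 102: 1, 2, 3, 6, 17, 34, 51, 102.
Check 7^d mod 103 for each divisor in increasing order:
7^1 ≡ 7 (mod 103)
7^2 ≡ 49 (mod 103)
7^3 ≡ 34 (mod 103)
7^6 ≡ 23 (mod 103)
7^17 ≡ 46 (mod 103)
7^34 ≡ 56 (mod 103)
7^51 ≡ 1 (mod 103) ✓
Hence ord(7) = 51.

51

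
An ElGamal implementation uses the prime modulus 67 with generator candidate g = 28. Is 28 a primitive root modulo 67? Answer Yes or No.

Yes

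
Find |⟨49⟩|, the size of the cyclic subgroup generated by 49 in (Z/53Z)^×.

By Lagrange's theorem, ord_53(49) divides φ(53) = 53 − 1 = 52 = 2^2 · 13.
Divisors of 52: 1, 2, 4, 13, 26, 52.
Test each divisor d:
49^1 ≡ 49 (mod 53)
49^2 ≡ 16 (mod 53)
49^4 ≡ 44 (mod 53)
49^13 ≡ 1 (mod 53) ✓
Hence ord(49) = 13.

13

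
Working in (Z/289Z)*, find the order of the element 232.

The order of 232 must divide φ(289) = φ(17^2) = 17·(17−1) = 272 = 2^4 · 17.
Divisors of 272: 1, 2, 4, 8, 16, 17, 34, 68, 136, 272.
Compute 232^d (mod 289) for the divisors d until we hit 1:
232^1 ≡ 232
232^2 ≡ 70
232^4 ≡ 276
232^8 ≡ 169
232^16 ≡ 239
232^17 ≡ 249
232^34 ≡ 155
232^68 ≡ 38
232^136 ≡ 288
232^272 ≡ 1
So ord_289(232) = 272.

272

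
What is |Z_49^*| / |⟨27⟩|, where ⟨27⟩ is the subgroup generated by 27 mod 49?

3

By Lagrange's theorem, ord_49(27) divides φ(49) = φ(7^2) = 7·(7−1) = 42 = 2 · 3 · 7.
Divisors of 42: 1, 2, 3, 6, 7, 14, 21, 42.
Compute 27^d (mod 49) for the divisors d until we hit 1:
27^1 ≡ 27 (mod 49)
27^2 ≡ 43 (mod 49)
27^3 ≡ 34 (mod 49)
27^6 ≡ 29 (mod 49)
27^7 ≡ 48 (mod 49)
27^14 ≡ 1 (mod 49) ✓
So ord_49(27) = 14, hence |⟨27⟩| = 14.
Index = |(Z/49Z)^×| / |⟨27⟩| = 42 / 14 = 3.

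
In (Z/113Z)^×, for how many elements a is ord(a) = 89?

0

φ(113) = 113 − 1 = 112 = 2^4 · 7.
In a cyclic group of order 112, there are φ(d) elements of order d for each divisor d of 112, and zero for non-divisors.
Since 89 ∤ 112, the count is 0.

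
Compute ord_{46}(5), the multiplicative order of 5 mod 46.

22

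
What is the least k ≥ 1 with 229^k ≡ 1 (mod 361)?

Since 229 ∈ (Z/361Z)^×, its order divides φ(361) = φ(19^2) = 19·(19−1) = 342 = 2 · 3^2 · 19.
Divisors of 342: 1, 2, 3, 6, 9, 18, 19, 38, 57, 114, 171, 342.
Check 229^d mod 361 for each divisor in increasing order:
229^1 ≡ 229
229^2 ≡ 96
229^3 ≡ 324
229^6 ≡ 286
229^9 ≡ 248
229^18 ≡ 134
229^19 ≡ 1
Hence ord(229) = 19.

19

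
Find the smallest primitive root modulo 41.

6

φ(41) = 41 − 1 = 40 = 2^3 · 5.
g is a primitive root iff g^(40/q) ≢ 1 (mod 41) for each prime q ∈ {2, 5}.
g = 2: 2^20 ≡ 1 — hits 1, so not a primitive root.
g = 3: 3^20 ≡ 40; 3^8 ≡ 1 — hits 1, so not a primitive root.
g = 4: 4^20 ≡ 1 — hits 1, so not a primitive root.
g = 5: 5^20 ≡ 1 — hits 1, so not a primitive root.
g = 6: 6^20 ≡ 40; 6^8 ≡ 10 — none is 1, so 6 is a primitive root.
The smallest primitive root modulo 41 is 6.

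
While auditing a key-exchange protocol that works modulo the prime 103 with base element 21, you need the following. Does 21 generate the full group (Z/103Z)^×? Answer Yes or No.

φ(103) = 103 − 1 = 102 = 2 · 3 · 17.
21 is a primitive root mod 103 iff 21^(φ(103)/q) ≢ 1 for every prime q | φ(103), i.e. q ∈ {2, 3, 17}.
21^51 ≡ 102 (mod 103)  [q = 2: ≢ 1 ✓]
21^34 ≡ 56 (mod 103)  [q = 3: ≢ 1 ✓]
21^6 ≡ 81 (mod 103)  [q = 17: ≢ 1 ✓]
None equal 1, so ord_103(21) = 102: 21 is a primitive root.

Yes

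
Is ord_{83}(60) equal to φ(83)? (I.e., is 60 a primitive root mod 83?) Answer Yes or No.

Yes

φ(83) = 83 − 1 = 82 = 2 · 41.
It suffices to check that the order of 60 is not a proper divisor of 82: compute 60^(82/q) for q ∈ {2, 41}.
60^41 ≡ 82 (mod 83)  [q = 2: ≢ 1 ✓]
60^2 ≡ 31 (mod 83)  [q = 41: ≢ 1 ✓]
Every test exponent gives a nontrivial residue, hence 60 generates the full group.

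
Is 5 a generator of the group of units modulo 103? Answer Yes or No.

Yes

φ(103) = 103 − 1 = 102 = 2 · 3 · 17.
Test 5^(102/q) mod 103 for each prime factor q of 102:
5^51 ≡ 102 (mod 103)  [q = 2: ≢ 1 ✓]
5^34 ≡ 56 (mod 103)  [q = 3: ≢ 1 ✓]
5^6 ≡ 72 (mod 103)  [q = 17: ≢ 1 ✓]
Every test exponent gives a nontrivial residue, hence 5 generates the full group.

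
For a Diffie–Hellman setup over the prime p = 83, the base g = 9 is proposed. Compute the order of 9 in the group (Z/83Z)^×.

41

ord(9) | φ(83) = 83 − 1 = 82 = 2 · 41.
Divisors of 82: 1, 2, 41, 82.
Test each divisor d:
9^1 ≡ 9
9^2 ≡ 81
9^41 ≡ 1
The smallest such exponent is 41, so the order of 9 is 41.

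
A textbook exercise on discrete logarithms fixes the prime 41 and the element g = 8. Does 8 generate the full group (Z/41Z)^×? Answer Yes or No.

No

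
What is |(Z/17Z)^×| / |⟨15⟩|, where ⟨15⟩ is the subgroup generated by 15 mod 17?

The order of 15 must divide φ(17) = 17 − 1 = 16 = 2^4.
Divisors of 16: 1, 2, 4, 8, 16.
Compute 15^d (mod 17) for the divisors d until we hit 1:
15^1 ≡ 15
15^2 ≡ 4
15^4 ≡ 16
15^8 ≡ 1
The order of 15 is 8, so the subgroup it generates has 8 elements.
Index = |(Z/17Z)^×| / |⟨15⟩| = 16 / 8 = 2.

2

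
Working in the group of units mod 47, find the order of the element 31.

By Lagrange's theorem, ord_47(31) divides φ(47) = 47 − 1 = 46 = 2 · 23.
Divisors of 46: 1, 2, 23, 46.
Compute 31^d (mod 47) for the divisors d until we hit 1:
31^1 ≡ 31 (mod 47)
31^2 ≡ 21 (mod 47)
31^23 ≡ 46 (mod 47)
31^46 ≡ 1 (mod 47) ✓
So ord_47(31) = 46.

46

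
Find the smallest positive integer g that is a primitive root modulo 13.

φ(13) = 13 − 1 = 12 = 2^2 · 3.
Test candidates g = 2, 3, … against the prime factors q ∈ {2, 3} of φ(13): g is a generator iff g^(12/q) ≢ 1 for every such q.
g = 2: 2^6 ≡ 12; 2^4 ≡ 3 — none is 1, so 2 is a primitive root.
So 2 is the smallest generator of (Z/13Z)^×.

2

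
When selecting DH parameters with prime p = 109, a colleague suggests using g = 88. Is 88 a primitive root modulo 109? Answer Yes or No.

φ(109) = 109 − 1 = 108 = 2^2 · 3^3.
Test 88^(108/q) mod 109 for each prime factor q of 108:
88^54 ≡ 1 (mod 109)  [q = 2: ≡ 1 ✗]
88^36 ≡ 45 (mod 109)  [q = 3: ≢ 1 ✓]
88^54 ≡ 1 shows ord(88) | 54, strictly less than φ(109); not a primitive root.

No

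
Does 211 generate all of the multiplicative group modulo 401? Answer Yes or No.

φ(401) = 401 − 1 = 400 = 2^4 · 5^2.
An element g generates (Z/401Z)^× iff g^(400/q) ≢ 1 (mod 401) for each prime q ∈ {2, 5}.
211^200 ≡ 400 (mod 401)  [q = 2: ≢ 1 ✓]
211^80 ≡ 372 (mod 401)  [q = 5: ≢ 1 ✓]
All checks pass, so 211 has order 400 and is a primitive root modulo 401.

Yes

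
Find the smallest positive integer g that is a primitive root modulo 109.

6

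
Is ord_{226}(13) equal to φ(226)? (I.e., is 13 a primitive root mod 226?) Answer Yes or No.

φ(226) = φ(2)·φ(113) = 1·112 = 112 = 2^4 · 7.
Test 13^(112/q) mod 226 for each prime factor q of 112:
13^56 ≡ 1 (mod 226)  [q = 2: ≡ 1 ✗]
13^16 ≡ 49 (mod 226)  [q = 7: ≢ 1 ✓]
13^56 ≡ 1 shows ord(13) | 56, strictly less than φ(226); not a primitive root.

No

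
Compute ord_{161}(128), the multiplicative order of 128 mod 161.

33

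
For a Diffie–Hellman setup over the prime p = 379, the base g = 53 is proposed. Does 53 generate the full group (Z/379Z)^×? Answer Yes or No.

Yes

φ(379) = 379 − 1 = 378 = 2 · 3^3 · 7.
An element g generates (Z/379Z)^× iff g^(378/q) ≢ 1 (mod 379) for each prime q ∈ {2, 3, 7}.
53^189 ≡ 378 (mod 379)  [q = 2: ≢ 1 ✓]
53^126 ≡ 327 (mod 379)  [q = 3: ≢ 1 ✓]
53^54 ≡ 86 (mod 379)  [q = 7: ≢ 1 ✓]
Every test exponent gives a nontrivial residue, hence 53 generates the full group.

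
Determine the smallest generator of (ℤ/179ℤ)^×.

φ(179) = 179 − 1 = 178 = 2 · 89.
g is a primitive root iff g^(178/q) ≢ 1 (mod 179) for each prime q ∈ {2, 89}.
g = 2: 2^89 ≡ 178; 2^2 ≡ 4 — none is 1, so 2 is a primitive root.
The smallest primitive root modulo 179 is 2.

2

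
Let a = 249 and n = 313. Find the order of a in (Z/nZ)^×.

Since 249 ∈ (Z/313Z)^×, its order divides φ(313) = 313 − 1 = 312 = 2^3 · 3 · 13.
Divisors of 312: 1, 2, 3, 4, 6, 8, 12, 13, 24, 26, 39, 52, 78, 104, 156, 312.
Test each divisor d:
249^1 ≡ 249 (mod 313)
249^2 ≡ 27 (mod 313)
249^3 ≡ 150 (mod 313)
249^4 ≡ 103 (mod 313)
249^6 ≡ 277 (mod 313)
249^8 ≡ 280 (mod 313)
249^12 ≡ 44 (mod 313)
249^13 ≡ 1 (mod 313) ✓
The smallest such exponent is 13, so the order of 249 is 13.

13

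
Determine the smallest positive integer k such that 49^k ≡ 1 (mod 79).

39

Since 49 ∈ (Z/79Z)^×, its order divides φ(79) = 79 − 1 = 78 = 2 · 3 · 13.
Divisors of 78: 1, 2, 3, 6, 13, 26, 39, 78.
Compute 49^d (mod 79) for the divisors d until we hit 1:
49^1 ≡ 49 (mod 79)
49^2 ≡ 31 (mod 79)
49^3 ≡ 18 (mod 79)
49^6 ≡ 8 (mod 79)
49^13 ≡ 55 (mod 79)
49^26 ≡ 23 (mod 79)
49^39 ≡ 1 (mod 79) ✓
Therefore the multiplicative order of 49 modulo 79 is 39.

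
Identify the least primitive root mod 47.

5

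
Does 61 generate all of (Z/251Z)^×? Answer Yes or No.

Yes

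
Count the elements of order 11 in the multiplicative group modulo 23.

10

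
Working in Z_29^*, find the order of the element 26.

28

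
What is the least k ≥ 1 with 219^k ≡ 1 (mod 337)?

336

The order of 219 must divide φ(337) = 337 − 1 = 336 = 2^4 · 3 · 7.
Divisors of 336: 1, 2, 3, 4, 6, 7, 8, 12, 14, 16, 21, 24, 28, 42, 48, 56, 84, 112, 168, 336.
Check 219^d mod 337 for each divisor in increasing order:
219^1 ≡ 219
219^2 ≡ 107
219^3 ≡ 180
219^4 ≡ 328
219^6 ≡ 48
219^7 ≡ 65
219^8 ≡ 81
219^12 ≡ 282
219^14 ≡ 181
219^16 ≡ 158
219^21 ≡ 307
219^24 ≡ 329
219^28 ≡ 72
219^42 ≡ 226
219^48 ≡ 64
219^56 ≡ 129
219^84 ≡ 189
219^112 ≡ 128
219^168 ≡ 336
219^336 ≡ 1
Hence ord(219) = 336.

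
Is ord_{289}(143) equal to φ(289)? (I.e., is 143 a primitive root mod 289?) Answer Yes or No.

Yes

φ(289) = φ(17^2) = 17·(17−1) = 272 = 2^4 · 17.
Test 143^(272/q) mod 289 for each prime factor q of 272:
143^136 ≡ 288 (mod 289)  [q = 2: ≢ 1 ✓]
143^16 ≡ 239 (mod 289)  [q = 17: ≢ 1 ✓]
None equal 1, so ord_289(143) = 272: 143 is a primitive root.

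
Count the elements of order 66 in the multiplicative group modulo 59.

0

φ(59) = 59 − 1 = 58 = 2 · 29.
In a cyclic group of order 58, there are φ(d) elements of order d for each divisor d of 58, and zero for non-divisors.
66 does not divide 58, so no element of (Z/59Z)^× has order 66.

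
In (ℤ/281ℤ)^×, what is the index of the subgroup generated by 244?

5

ord(244) | φ(281) = 281 − 1 = 280 = 2^3 · 5 · 7.
Divisors of 280: 1, 2, 4, 5, 7, 8, 10, 14, 20, 28, 35, 40, 56, 70, 140, 280.
Compute 244^d (mod 281) for the divisors d until we hit 1:
244^1 ≡ 244 (mod 281)
244^2 ≡ 245 (mod 281)
244^4 ≡ 172 (mod 281)
244^5 ≡ 99 (mod 281)
244^7 ≡ 89 (mod 281)
244^8 ≡ 79 (mod 281)
244^10 ≡ 247 (mod 281)
244^14 ≡ 53 (mod 281)
244^20 ≡ 32 (mod 281)
244^28 ≡ 280 (mod 281)
244^35 ≡ 192 (mod 281)
244^40 ≡ 181 (mod 281)
244^56 ≡ 1 (mod 281) ✓
The order of 244 is 56, so the subgroup it generates has 56 elements.
The index is φ(281) / ord(244) = 280 / 56 = 5.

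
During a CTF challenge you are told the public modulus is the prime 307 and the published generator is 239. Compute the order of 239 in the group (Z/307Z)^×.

The order of 239 must divide φ(307) = 307 − 1 = 306 = 2 · 3^2 · 17.
Divisors of 306: 1, 2, 3, 6, 9, 17, 18, 34, 51, 102, 153, 306.
Evaluate successive powers at the divisors of 306:
239^1 ≡ 239
239^2 ≡ 19
239^3 ≡ 243
239^6 ≡ 105
239^9 ≡ 34
239^17 ≡ 290
239^18 ≡ 235
239^34 ≡ 289
239^51 ≡ 306
239^102 ≡ 1
The smallest such exponent is 102, so the order of 239 is 102.

102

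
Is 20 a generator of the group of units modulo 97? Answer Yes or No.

No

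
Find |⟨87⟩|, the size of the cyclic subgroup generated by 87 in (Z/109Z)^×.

ord(87) | φ(109) = 109 − 1 = 108 = 2^2 · 3^3.
Divisors of 108: 1, 2, 3, 4, 6, 9, 12, 18, 27, 36, 54, 108.
Compute 87^d (mod 109) for the divisors d until we hit 1:
87^1 ≡ 87 (mod 109)
87^2 ≡ 48 (mod 109)
87^3 ≡ 34 (mod 109)
87^4 ≡ 15 (mod 109)
87^6 ≡ 66 (mod 109)
87^9 ≡ 64 (mod 109)
87^12 ≡ 105 (mod 109)
87^18 ≡ 63 (mod 109)
87^27 ≡ 108 (mod 109)
87^36 ≡ 45 (mod 109)
87^54 ≡ 1 (mod 109) ✓
Therefore the multiplicative order of 87 modulo 109 is 54.

54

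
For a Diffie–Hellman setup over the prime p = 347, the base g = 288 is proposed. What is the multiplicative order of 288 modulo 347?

346

By Lagrange's theorem, ord_347(288) divides φ(347) = 347 − 1 = 346 = 2 · 173.
Divisors of 346: 1, 2, 173, 346.
Test each divisor d:
288^1 ≡ 288 (mod 347)
288^2 ≡ 11 (mod 347)
288^173 ≡ 346 (mod 347)
288^346 ≡ 1 (mod 347) ✓
Hence ord(288) = 346.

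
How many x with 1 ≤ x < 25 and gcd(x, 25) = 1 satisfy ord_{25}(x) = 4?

φ(25) = φ(5^2) = 5·(5−1) = 20 = 2^2 · 5.
In a cyclic group of order 20, there are φ(d) elements of order d for each divisor d of 20, and zero for non-divisors.
4 = 2^2 divides 20, and φ(4) = 2.

2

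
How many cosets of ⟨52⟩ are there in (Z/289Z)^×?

16

Since 52 ∈ (Z/289Z)^×, its order divides φ(289) = φ(17^2) = 17·(17−1) = 272 = 2^4 · 17.
Divisors of 272: 1, 2, 4, 8, 16, 17, 34, 68, 136, 272.
Check 52^d mod 289 for each divisor in increasing order:
52^1 ≡ 52 (mod 289)
52^2 ≡ 103 (mod 289)
52^4 ≡ 205 (mod 289)
52^8 ≡ 120 (mod 289)
52^16 ≡ 239 (mod 289)
52^17 ≡ 1 (mod 289) ✓
The order of 52 is 17, so the subgroup it generates has 17 elements.
[(Z/289Z)^× : ⟨52⟩] = 272/17 = 16.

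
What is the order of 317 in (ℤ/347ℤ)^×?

ord(317) | φ(347) = 347 − 1 = 346 = 2 · 173.
Divisors of 346: 1, 2, 173, 346.
Test each divisor d:
317^1 ≡ 317 (mod 347)
317^2 ≡ 206 (mod 347)
317^173 ≡ 346 (mod 347)
317^346 ≡ 1 (mod 347) ✓
The smallest such exponent is 346, so the order of 317 is 346.

346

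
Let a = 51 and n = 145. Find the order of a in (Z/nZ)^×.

Since 51 ∈ (Z/145Z)^×, its order divides φ(145) = φ(5·29) = (5−1)·(29−1) = 4·28 = 112 = 2^4 · 7.
Divisors of 112: 1, 2, 4, 7, 8, 14, 16, 28, 56, 112.
Test each divisor d:
51^1 ≡ 51 (mod 145)
51^2 ≡ 136 (mod 145)
51^4 ≡ 81 (mod 145)
51^7 ≡ 86 (mod 145)
51^8 ≡ 36 (mod 145)
51^14 ≡ 1 (mod 145) ✓
Hence ord(51) = 14.

14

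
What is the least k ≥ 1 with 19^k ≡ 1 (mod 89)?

88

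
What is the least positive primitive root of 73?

5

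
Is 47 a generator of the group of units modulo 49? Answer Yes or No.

Yes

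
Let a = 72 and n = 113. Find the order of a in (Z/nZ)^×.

56

The order of 72 must divide φ(113) = 113 − 1 = 112 = 2^4 · 7.
Divisors of 112: 1, 2, 4, 7, 8, 14, 16, 28, 56, 112.
Evaluate successive powers at the divisors of 112:
72^1 ≡ 72 (mod 113)
72^2 ≡ 99 (mod 113)
72^4 ≡ 83 (mod 113)
72^7 ≡ 69 (mod 113)
72^8 ≡ 109 (mod 113)
72^14 ≡ 15 (mod 113)
72^16 ≡ 16 (mod 113)
72^28 ≡ 112 (mod 113)
72^56 ≡ 1 (mod 113) ✓
So ord_113(72) = 56.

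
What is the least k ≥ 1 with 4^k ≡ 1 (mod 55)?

Since 4 ∈ (Z/55Z)^×, its order divides φ(55) = φ(5·11) = (5−1)·(11−1) = 4·10 = 40 = 2^3 · 5.
Divisors of 40: 1, 2, 4, 5, 8, 10, 20, 40.
Evaluate successive powers at the divisors of 40:
4^1 ≡ 4 (mod 55)
4^2 ≡ 16 (mod 55)
4^4 ≡ 36 (mod 55)
4^5 ≡ 34 (mod 55)
4^8 ≡ 31 (mod 55)
4^10 ≡ 1 (mod 55) ✓
So ord_55(4) = 10.

10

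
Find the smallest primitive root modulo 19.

φ(19) = 19 − 1 = 18 = 2 · 3^2.
Test candidates g = 2, 3, … against the prime factors q ∈ {2, 3} of φ(19): g is a generator iff g^(18/q) ≢ 1 for every such q.
g = 2: 2^9 ≡ 18; 2^6 ≡ 7 — none is 1, so 2 is a primitive root.
The smallest primitive root modulo 19 is 2.

2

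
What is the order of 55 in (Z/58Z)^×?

28

ord(55) | φ(58) = φ(2)·φ(29) = 1·28 = 28 = 2^2 · 7.
Divisors of 28: 1, 2, 4, 7, 14, 28.
Check 55^d mod 58 for each divisor in increasing order:
55^1 ≡ 55 (mod 58)
55^2 ≡ 9 (mod 58)
55^4 ≡ 23 (mod 58)
55^7 ≡ 17 (mod 58)
55^14 ≡ 57 (mod 58)
55^28 ≡ 1 (mod 58) ✓
So ord_58(55) = 28.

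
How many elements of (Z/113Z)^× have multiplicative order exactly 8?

φ(113) = 113 − 1 = 112 = 2^4 · 7.
(Z/113Z)^× is cyclic (|G| = 112); a cyclic group of order m has exactly φ(d) elements of each order d | m, and none otherwise.
8 = 2^3 divides 112, and φ(8) = 4.

4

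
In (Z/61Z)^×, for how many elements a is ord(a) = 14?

0

φ(61) = 61 − 1 = 60 = 2^2 · 3 · 5.
In a cyclic group of order 60, there are φ(d) elements of order d for each divisor d of 60, and zero for non-divisors.
Here 60 is not a multiple of 14, so there are no elements of order 14.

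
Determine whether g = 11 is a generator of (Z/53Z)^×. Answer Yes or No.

φ(53) = 53 − 1 = 52 = 2^2 · 13.
An element g generates (Z/53Z)^× iff g^(52/q) ≢ 1 (mod 53) for each prime q ∈ {2, 13}.
11^26 ≡ 1 (mod 53)  [q = 2: ≡ 1 ✗]
11^4 ≡ 13 (mod 53)  [q = 13: ≢ 1 ✓]
Since 11^26 ≡ 1, the order of 11 divides 26 < 52, so 11 is not a primitive root.

No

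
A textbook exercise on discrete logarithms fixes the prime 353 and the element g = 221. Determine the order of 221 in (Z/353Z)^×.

352

Since 221 ∈ (Z/353Z)^×, its order divides φ(353) = 353 − 1 = 352 = 2^5 · 11.
Divisors of 352: 1, 2, 4, 8, 11, 16, 22, 32, 44, 88, 176, 352.
Test each divisor d:
221^1 ≡ 221 (mod 353)
221^2 ≡ 127 (mod 353)
221^4 ≡ 244 (mod 353)
221^8 ≡ 232 (mod 353)
221^11 ≡ 106 (mod 353)
221^16 ≡ 168 (mod 353)
221^22 ≡ 293 (mod 353)
221^32 ≡ 337 (mod 353)
221^44 ≡ 70 (mod 353)
221^88 ≡ 311 (mod 353)
221^176 ≡ 352 (mod 353)
221^352 ≡ 1 (mod 353) ✓
Therefore the multiplicative order of 221 modulo 353 is 352.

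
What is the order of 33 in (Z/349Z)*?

348

By Lagrange's theorem, ord_349(33) divides φ(349) = 349 − 1 = 348 = 2^2 · 3 · 29.
Divisors of 348: 1, 2, 3, 4, 6, 12, 29, 58, 87, 116, 174, 348.
Evaluate successive powers at the divisors of 348:
33^1 ≡ 33 (mod 349)
33^2 ≡ 42 (mod 349)
33^3 ≡ 339 (mod 349)
33^4 ≡ 19 (mod 349)
33^6 ≡ 100 (mod 349)
33^12 ≡ 228 (mod 349)
33^29 ≡ 160 (mod 349)
33^58 ≡ 123 (mod 349)
33^87 ≡ 136 (mod 349)
33^116 ≡ 122 (mod 349)
33^174 ≡ 348 (mod 349)
33^348 ≡ 1 (mod 349) ✓
Hence ord(33) = 348.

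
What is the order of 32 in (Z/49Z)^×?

21

Since 32 ∈ (Z/49Z)^×, its order divides φ(49) = φ(7^2) = 7·(7−1) = 42 = 2 · 3 · 7.
Divisors of 42: 1, 2, 3, 6, 7, 14, 21, 42.
Check 32^d mod 49 for each divisor in increasing order:
32^1 ≡ 32 (mod 49)
32^2 ≡ 44 (mod 49)
32^3 ≡ 36 (mod 49)
32^6 ≡ 22 (mod 49)
32^7 ≡ 18 (mod 49)
32^14 ≡ 30 (mod 49)
32^21 ≡ 1 (mod 49) ✓
Hence ord(32) = 21.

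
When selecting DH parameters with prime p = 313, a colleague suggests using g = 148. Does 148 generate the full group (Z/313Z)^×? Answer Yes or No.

No

φ(313) = 313 − 1 = 312 = 2^3 · 3 · 13.
It suffices to check that the order of 148 is not a proper divisor of 312: compute 148^(312/q) for q ∈ {2, 3, 13}.
148^156 ≡ 312 (mod 313)  [q = 2: ≢ 1 ✓]
148^104 ≡ 1 (mod 313)  [q = 3: ≡ 1 ✗]
148^24 ≡ 48 (mod 313)  [q = 13: ≢ 1 ✓]
The check at q = 3 fails, so 148 generates a proper subgroup.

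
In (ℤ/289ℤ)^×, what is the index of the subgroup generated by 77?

The order of 77 must divide φ(289) = φ(17^2) = 17·(17−1) = 272 = 2^4 · 17.
Divisors of 272: 1, 2, 4, 8, 16, 17, 34, 68, 136, 272.
Compute 77^d (mod 289) for the divisors d until we hit 1:
77^1 ≡ 77 (mod 289)
77^2 ≡ 149 (mod 289)
77^4 ≡ 237 (mod 289)
77^8 ≡ 103 (mod 289)
77^16 ≡ 205 (mod 289)
77^17 ≡ 179 (mod 289)
77^34 ≡ 251 (mod 289)
77^68 ≡ 288 (mod 289)
77^136 ≡ 1 (mod 289) ✓
So ord_289(77) = 136, hence |⟨77⟩| = 136.
[(Z/289Z)^× : ⟨77⟩] = 272/136 = 2.

2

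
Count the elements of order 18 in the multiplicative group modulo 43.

φ(43) = 43 − 1 = 42 = 2 · 3 · 7.
In a cyclic group of order 42, there are φ(d) elements of order d for each divisor d of 42, and zero for non-divisors.
18 does not divide 42, so no element of (Z/43Z)^× has order 18.

0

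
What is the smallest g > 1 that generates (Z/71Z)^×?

7

φ(71) = 71 − 1 = 70 = 2 · 5 · 7.
Test candidates g = 2, 3, … against the prime factors q ∈ {2, 5, 7} of φ(71): g is a generator iff g^(70/q) ≢ 1 for every such q.
g = 2: 2^35 ≡ 1 — hits 1, so not a primitive root.
g = 3: 3^35 ≡ 1 — hits 1, so not a primitive root.
g = 4: 4^35 ≡ 1 — hits 1, so not a primitive root.
g = 5: 5^35 ≡ 1 — hits 1, so not a primitive root.
g = 6: 6^35 ≡ 1 — hits 1, so not a primitive root.
g = 7: 7^35 ≡ 70; 7^14 ≡ 54; 7^10 ≡ 45 — none is 1, so 7 is a primitive root.
Hence the least primitive root of 71 is 7.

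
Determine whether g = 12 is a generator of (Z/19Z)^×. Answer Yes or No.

φ(19) = 19 − 1 = 18 = 2 · 3^2.
An element g generates (Z/19Z)^× iff g^(18/q) ≢ 1 (mod 19) for each prime q ∈ {2, 3}.
12^9 ≡ 18 (mod 19)  [q = 2: ≢ 1 ✓]
12^6 ≡ 1 (mod 19)  [q = 3: ≡ 1 ✗]
Since 12^6 ≡ 1, the order of 12 divides 6 < 18, so 12 is not a primitive root.

No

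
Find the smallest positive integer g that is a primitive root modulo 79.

3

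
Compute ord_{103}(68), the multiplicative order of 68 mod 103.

51

Since 68 ∈ (Z/103Z)^×, its order divides φ(103) = 103 − 1 = 102 = 2 · 3 · 17.
Divisors of 102: 1, 2, 3, 6, 17, 34, 51, 102.
Compute 68^d (mod 103) for the divisors d until we hit 1:
68^1 ≡ 68
68^2 ≡ 92
68^3 ≡ 76
68^6 ≡ 8
68^17 ≡ 56
68^34 ≡ 46
68^51 ≡ 1
The smallest such exponent is 51, so the order of 68 is 51.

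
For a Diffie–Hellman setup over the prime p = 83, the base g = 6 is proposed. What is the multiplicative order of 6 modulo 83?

82

By Lagrange's theorem, ord_83(6) divides φ(83) = 83 − 1 = 82 = 2 · 41.
Divisors of 82: 1, 2, 41, 82.
Compute 6^d (mod 83) for the divisors d until we hit 1:
6^1 ≡ 6
6^2 ≡ 36
6^41 ≡ 82
6^82 ≡ 1
The smallest such exponent is 82, so the order of 6 is 82.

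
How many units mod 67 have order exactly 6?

2

φ(67) = 67 − 1 = 66 = 2 · 3 · 11.
In a cyclic group of order 66, there are φ(d) elements of order d for each divisor d of 66, and zero for non-divisors.
6 = 2 · 3 divides 66, and φ(6) = 2.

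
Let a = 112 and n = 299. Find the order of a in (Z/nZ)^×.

44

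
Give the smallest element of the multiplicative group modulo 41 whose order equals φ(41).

6

φ(41) = 41 − 1 = 40 = 2^3 · 5.
Test candidates g = 2, 3, … against the prime factors q ∈ {2, 5} of φ(41): g is a generator iff g^(40/q) ≢ 1 for every such q.
g = 2: 2^20 ≡ 1 — hits 1, so not a primitive root.
g = 3: 3^20 ≡ 40; 3^8 ≡ 1 — hits 1, so not a primitive root.
g = 4: 4^20 ≡ 1 — hits 1, so not a primitive root.
g = 5: 5^20 ≡ 1 — hits 1, so not a primitive root.
g = 6: 6^20 ≡ 40; 6^8 ≡ 10 — none is 1, so 6 is a primitive root.
So 6 is the smallest generator of (Z/41Z)^×.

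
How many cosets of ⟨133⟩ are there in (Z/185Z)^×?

By Lagrange's theorem, ord_185(133) divides φ(185) = φ(5·37) = (5−1)·(37−1) = 4·36 = 144 = 2^4 · 3^2.
Divisors of 144: 1, 2, 3, 4, 6, 8, 9, 12, 16, 18, 24, 36, 48, 72, 144.
Evaluate successive powers at the divisors of 144:
133^1 ≡ 133 (mod 185)
133^2 ≡ 114 (mod 185)
133^3 ≡ 177 (mod 185)
133^4 ≡ 46 (mod 185)
133^6 ≡ 64 (mod 185)
133^8 ≡ 81 (mod 185)
133^9 ≡ 43 (mod 185)
133^12 ≡ 26 (mod 185)
133^16 ≡ 86 (mod 185)
133^18 ≡ 184 (mod 185)
133^24 ≡ 121 (mod 185)
133^36 ≡ 1 (mod 185) ✓
The order of 133 is 36, so the subgroup it generates has 36 elements.
The index is φ(185) / ord(133) = 144 / 36 = 4.

4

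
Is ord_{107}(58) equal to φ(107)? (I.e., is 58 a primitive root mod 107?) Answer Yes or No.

φ(107) = 107 − 1 = 106 = 2 · 53.
It suffices to check that the order of 58 is not a proper divisor of 106: compute 58^(106/q) for q ∈ {2, 53}.
58^53 ≡ 106 (mod 107)  [q = 2: ≢ 1 ✓]
58^2 ≡ 47 (mod 107)  [q = 53: ≢ 1 ✓]
Every test exponent gives a nontrivial residue, hence 58 generates the full group.

Yes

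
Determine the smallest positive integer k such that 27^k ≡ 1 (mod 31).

10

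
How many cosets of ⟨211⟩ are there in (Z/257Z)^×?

4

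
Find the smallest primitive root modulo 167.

5

φ(167) = 167 − 1 = 166 = 2 · 83.
g is a primitive root iff g^(166/q) ≢ 1 (mod 167) for each prime q ∈ {2, 83}.
g = 2: 2^83 ≡ 1 — hits 1, so not a primitive root.
g = 3: 3^83 ≡ 1 — hits 1, so not a primitive root.
g = 4: 4^83 ≡ 1 — hits 1, so not a primitive root.
g = 5: 5^83 ≡ 166; 5^2 ≡ 25 — none is 1, so 5 is a primitive root.
The smallest primitive root modulo 167 is 5.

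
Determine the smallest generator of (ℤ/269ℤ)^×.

2

φ(269) = 269 − 1 = 268 = 2^2 · 67.
Test candidates g = 2, 3, … against the prime factors q ∈ {2, 67} of φ(269): g is a generator iff g^(268/q) ≢ 1 for every such q.
g = 2: 2^134 ≡ 268; 2^4 ≡ 16 — none is 1, so 2 is a primitive root.
Hence the least primitive root of 269 is 2.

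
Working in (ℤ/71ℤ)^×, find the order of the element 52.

70

By Lagrange's theorem, ord_71(52) divides φ(71) = 71 − 1 = 70 = 2 · 5 · 7.
Divisors of 70: 1, 2, 5, 7, 10, 14, 35, 70.
Test each divisor d:
52^1 ≡ 52 (mod 71)
52^2 ≡ 6 (mod 71)
52^5 ≡ 26 (mod 71)
52^7 ≡ 14 (mod 71)
52^10 ≡ 37 (mod 71)
52^14 ≡ 54 (mod 71)
52^35 ≡ 70 (mod 71)
52^70 ≡ 1 (mod 71) ✓
Therefore the multiplicative order of 52 modulo 71 is 70.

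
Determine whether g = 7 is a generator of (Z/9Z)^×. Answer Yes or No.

No

φ(9) = φ(3^2) = 3·(3−1) = 6 = 2 · 3.
7 is a primitive root mod 9 iff 7^(φ(9)/q) ≢ 1 for every prime q | φ(9), i.e. q ∈ {2, 3}.
7^3 ≡ 1 (mod 9)  [q = 2: ≡ 1 ✗]
7^2 ≡ 4 (mod 9)  [q = 3: ≢ 1 ✓]
7^3 ≡ 1 shows ord(7) | 3, strictly less than φ(9); not a primitive root.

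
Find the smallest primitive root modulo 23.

φ(23) = 23 − 1 = 22 = 2 · 11.
g is a primitive root iff g^(22/q) ≢ 1 (mod 23) for each prime q ∈ {2, 11}.
g = 2: 2^11 ≡ 1 — hits 1, so not a primitive root.
g = 3: 3^11 ≡ 1 — hits 1, so not a primitive root.
g = 4: 4^11 ≡ 1 — hits 1, so not a primitive root.
g = 5: 5^11 ≡ 22; 5^2 ≡ 2 — none is 1, so 5 is a primitive root.
So 5 is the smallest generator of (Z/23Z)^×.

5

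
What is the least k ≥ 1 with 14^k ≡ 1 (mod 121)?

Since 14 ∈ (Z/121Z)^×, its order divides φ(121) = φ(11^2) = 11·(11−1) = 110 = 2 · 5 · 11.
Divisors of 110: 1, 2, 5, 10, 11, 22, 55, 110.
Compute 14^d (mod 121) for the divisors d until we hit 1:
14^1 ≡ 14
14^2 ≡ 75
14^5 ≡ 100
14^10 ≡ 78
14^11 ≡ 3
14^22 ≡ 9
14^55 ≡ 1
Therefore the multiplicative order of 14 modulo 121 is 55.

55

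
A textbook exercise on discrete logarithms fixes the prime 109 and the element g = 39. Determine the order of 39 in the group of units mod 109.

The order of 39 must divide φ(109) = 109 − 1 = 108 = 2^2 · 3^3.
Divisors of 108: 1, 2, 3, 4, 6, 9, 12, 18, 27, 36, 54, 108.
Test each divisor d:
39^1 ≡ 39
39^2 ≡ 104
39^3 ≡ 23
39^4 ≡ 25
39^6 ≡ 93
39^9 ≡ 68
39^12 ≡ 38
39^18 ≡ 46
39^27 ≡ 76
39^36 ≡ 45
39^54 ≡ 108
39^108 ≡ 1
So ord_109(39) = 108.

108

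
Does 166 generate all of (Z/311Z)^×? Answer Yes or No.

φ(311) = 311 − 1 = 310 = 2 · 5 · 31.
166 is a primitive root mod 311 iff 166^(φ(311)/q) ≢ 1 for every prime q | φ(311), i.e. q ∈ {2, 5, 31}.
166^155 ≡ 1 (mod 311)  [q = 2: ≡ 1 ✗]
166^62 ≡ 52 (mod 311)  [q = 5: ≢ 1 ✓]
166^10 ≡ 146 (mod 311)  [q = 31: ≢ 1 ✓]
166^155 ≡ 1 shows ord(166) | 155, strictly less than φ(311); not a primitive root.

No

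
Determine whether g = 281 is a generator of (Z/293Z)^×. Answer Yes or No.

Yes

φ(293) = 293 − 1 = 292 = 2^2 · 73.
An element g generates (Z/293Z)^× iff g^(292/q) ≢ 1 (mod 293) for each prime q ∈ {2, 73}.
281^146 ≡ 292 (mod 293)  [q = 2: ≢ 1 ✓]
281^4 ≡ 226 (mod 293)  [q = 73: ≢ 1 ✓]
Every test exponent gives a nontrivial residue, hence 281 generates the full group.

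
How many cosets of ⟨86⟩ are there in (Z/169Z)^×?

3

Since 86 ∈ (Z/169Z)^×, its order divides φ(169) = φ(13^2) = 13·(13−1) = 156 = 2^2 · 3 · 13.
Divisors of 156: 1, 2, 3, 4, 6, 12, 13, 26, 39, 52, 78, 156.
Check 86^d mod 169 for each divisor in increasing order:
86^1 ≡ 86 (mod 169)
86^2 ≡ 129 (mod 169)
86^3 ≡ 109 (mod 169)
86^4 ≡ 79 (mod 169)
86^6 ≡ 51 (mod 169)
86^12 ≡ 66 (mod 169)
86^13 ≡ 99 (mod 169)
86^26 ≡ 168 (mod 169)
86^39 ≡ 70 (mod 169)
86^52 ≡ 1 (mod 169) ✓
So ord_169(86) = 52, hence |⟨86⟩| = 52.
[(Z/169Z)^× : ⟨86⟩] = 156/52 = 3.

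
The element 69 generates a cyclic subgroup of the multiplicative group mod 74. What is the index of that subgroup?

1

ord(69) | φ(74) = φ(2)·φ(37) = 1·36 = 36 = 2^2 · 3^2.
Divisors of 36: 1, 2, 3, 4, 6, 9, 12, 18, 36.
Check 69^d mod 74 for each divisor in increasing order:
69^1 ≡ 69 (mod 74)
69^2 ≡ 25 (mod 74)
69^3 ≡ 23 (mod 74)
69^4 ≡ 33 (mod 74)
69^6 ≡ 11 (mod 74)
69^9 ≡ 31 (mod 74)
69^12 ≡ 47 (mod 74)
69^18 ≡ 73 (mod 74)
69^36 ≡ 1 (mod 74) ✓
So ord_74(69) = 36, hence |⟨69⟩| = 36.
Index = |(Z/74Z)^×| / |⟨69⟩| = 36 / 36 = 1.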